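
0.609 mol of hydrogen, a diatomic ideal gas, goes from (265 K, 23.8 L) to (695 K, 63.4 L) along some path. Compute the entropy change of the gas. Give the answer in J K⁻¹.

Entropy is a state function: ΔS = nC_V ln(T₂/T₁) + nR ln(V₂/V₁), with C_V = 5R/2 = 20.79 J mol⁻¹ K⁻¹ for a diatomic ideal gas.
ΔS = 0.609 × [20.79 × ln(695/265) + 8.314 × ln(63.4/23.8)] = 17.2 J/K.

ΔS = 17.2 J/K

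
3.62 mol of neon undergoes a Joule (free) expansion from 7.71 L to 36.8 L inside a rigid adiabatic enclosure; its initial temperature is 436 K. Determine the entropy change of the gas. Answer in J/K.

No heat is exchanged and no work is done, so the ideal-gas temperature stays constant.
Entropy is a state function; using a reversible isothermal path, ΔS_gas = nR ln(V₂/V₁) = 3.62 × 8.314 × ln(36.8/7.71) = 47 J/K.

ΔS_gas = 47 J/K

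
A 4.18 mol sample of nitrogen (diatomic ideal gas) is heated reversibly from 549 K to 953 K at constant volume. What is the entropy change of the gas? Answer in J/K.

At constant volume, ΔS = nC_V ln(T₂/T₁) with C_V = 5R/2 = 20.79 J mol⁻¹ K⁻¹.
ΔS = 4.18 × 20.79 × ln(953/549) = 47.9 J/K.

ΔS = 47.9 J/K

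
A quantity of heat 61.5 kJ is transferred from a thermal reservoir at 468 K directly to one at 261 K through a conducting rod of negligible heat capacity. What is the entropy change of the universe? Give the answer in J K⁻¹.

ΔS_hot = −Q/T_H = −61500/468 = -131.4 J/K and ΔS_cold = +Q/T_C = 61500/261 = 235.6 J/K.
ΔS_total = -131.4 + 235.6 = 104 J/K, positive as the second law requires.

ΔS_total = 104 J/K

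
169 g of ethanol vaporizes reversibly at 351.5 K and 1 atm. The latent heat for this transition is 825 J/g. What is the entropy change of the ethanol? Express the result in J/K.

Heat absorbed by the substance: Q = mL = 169 × 825 = 139425 J.
At constant T, ΔS = Q_rev/T = 139425 / 351.5 = 397 J/K.

ΔS = 397 J/K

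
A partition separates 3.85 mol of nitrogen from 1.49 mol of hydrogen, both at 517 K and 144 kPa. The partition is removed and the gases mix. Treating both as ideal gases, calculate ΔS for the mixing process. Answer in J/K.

Mole fractions: x_A = 3.85/5.34 = 0.721, x_B = 0.279.
ΔS_mix = −R(n_A ln x_A + n_B ln x_B) = −8.314 × (3.85 ln 0.721 + 1.49 ln 0.279) = 26.3 J/K.

ΔS_mix = 26.3 J/K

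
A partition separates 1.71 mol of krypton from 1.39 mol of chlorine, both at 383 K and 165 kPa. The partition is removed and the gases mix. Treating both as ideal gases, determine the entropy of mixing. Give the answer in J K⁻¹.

ΔS_mix = 17.7 J/K

Mole fractions: x_A = 1.71/3.1 = 0.552, x_B = 0.448.
ΔS_mix = −R(n_A ln x_A + n_B ln x_B) = −8.314 × (1.71 ln 0.552 + 1.39 ln 0.448) = 17.7 J/K.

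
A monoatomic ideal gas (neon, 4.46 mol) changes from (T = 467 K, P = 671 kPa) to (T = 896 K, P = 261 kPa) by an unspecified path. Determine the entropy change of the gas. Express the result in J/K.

ΔS = 95.4 J/K

ΔS = nC_p ln(T₂/T₁) − nR ln(P₂/P₁), with C_p = 5R/2 = 20.79 J mol⁻¹ K⁻¹ for a monoatomic ideal gas.
ΔS = 4.46 × [20.79 × ln(896/467) − 8.314 × ln(261/671)] = 95.4 J/K.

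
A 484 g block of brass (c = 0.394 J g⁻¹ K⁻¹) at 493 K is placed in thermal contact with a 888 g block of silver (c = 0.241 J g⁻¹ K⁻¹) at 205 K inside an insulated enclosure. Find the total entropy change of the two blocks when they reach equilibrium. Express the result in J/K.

ΔS_total = 38.3 J/K

Energy balance: T_f = (m₁c₁T₁ + m₂c₂T₂)/(m₁c₁ + m₂c₂) = 340.71 K.
ΔS₁ = m₁c₁ ln(T_f/T₁) = 190.696 × ln(340.71/493) = -70.461 J/K.
ΔS₂ = m₂c₂ ln(T_f/T₂) = 214.008 × ln(340.71/205) = 108.72 J/K.
ΔS_total = -70.461 + 108.72 = 38.3 J/K.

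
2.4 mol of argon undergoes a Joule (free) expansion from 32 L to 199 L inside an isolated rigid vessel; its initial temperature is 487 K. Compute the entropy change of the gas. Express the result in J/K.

No heat is exchanged and no work is done, so the ideal-gas temperature stays constant.
Entropy is a state function; using a reversible isothermal path, ΔS_gas = nR ln(V₂/V₁) = 2.4 × 8.314 × ln(199/32) = 36.5 J/K.

ΔS_gas = 36.5 J/K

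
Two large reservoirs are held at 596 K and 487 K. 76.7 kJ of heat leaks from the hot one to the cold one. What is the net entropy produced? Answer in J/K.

ΔS_total = 28.8 J/K

ΔS_hot = −Q/T_H = −76700/596 = -128.7 J/K and ΔS_cold = +Q/T_C = 76700/487 = 157.5 J/K.
ΔS_total = -128.7 + 157.5 = 28.8 J/K, positive as the second law requires.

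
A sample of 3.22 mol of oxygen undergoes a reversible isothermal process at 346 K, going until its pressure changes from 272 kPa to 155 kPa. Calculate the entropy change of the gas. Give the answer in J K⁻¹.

ΔS_gas = 15.1 J/K

For an isothermal ideal gas ΔS_gas = nR ln(P₁/P₂) = 3.22 × 8.314 × ln(272/155) = 15.1 J/K.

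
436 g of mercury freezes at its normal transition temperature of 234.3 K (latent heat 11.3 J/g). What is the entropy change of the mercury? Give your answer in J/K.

Heat released by the substance: Q = −mL = −436 × 11.3 = −4926.8 J.
At constant T, ΔS = Q_rev/T = −4926.8 / 234.3 = -21 J/K.

ΔS = -21 J/K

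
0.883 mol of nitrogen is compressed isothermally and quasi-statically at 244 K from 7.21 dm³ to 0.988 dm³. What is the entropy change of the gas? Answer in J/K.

ΔS_gas = -14.6 J/K

For an isothermal ideal gas ΔS_gas = nR ln(V₂/V₁) = 0.883 × 8.314 × ln(0.988/7.21) = -14.6 J/K.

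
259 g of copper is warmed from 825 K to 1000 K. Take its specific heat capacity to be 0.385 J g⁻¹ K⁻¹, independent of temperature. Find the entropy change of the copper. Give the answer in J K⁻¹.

ΔS = 19.2 J/K

ΔS = ∫dQ_rev/T = m c ln(T₂/T₁) = 259 × 0.385 × ln(1000/825) = 19.2 J/K.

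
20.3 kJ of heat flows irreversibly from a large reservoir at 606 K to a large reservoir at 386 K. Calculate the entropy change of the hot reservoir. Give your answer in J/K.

ΔS_hot = -33.5 J/K

The hot reservoir loses heat Q, so ΔS_hot = −Q/T_H = −20300/606 = -33.5 J/K.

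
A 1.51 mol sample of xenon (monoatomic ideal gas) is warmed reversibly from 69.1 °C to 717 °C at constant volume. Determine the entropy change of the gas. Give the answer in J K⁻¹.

ΔS = 20 J/K

In kelvin: T₁ = 342.25 K, T₂ = 990.15 K. At constant volume, ΔS = nC_V ln(T₂/T₁) with C_V = 3R/2 = 12.47 J mol⁻¹ K⁻¹.
ΔS = 1.51 × 12.47 × ln(990.15/342.25) = 20 J/K.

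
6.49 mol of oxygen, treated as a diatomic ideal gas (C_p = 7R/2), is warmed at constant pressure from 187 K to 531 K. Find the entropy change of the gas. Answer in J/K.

ΔS = 197 J/K

At constant pressure, ΔS = nC_p ln(T₂/T₁) with C_p = 7R/2 = 29.1 J mol⁻¹ K⁻¹.
ΔS = 6.49 × 29.1 × ln(531/187) = 197 J/K.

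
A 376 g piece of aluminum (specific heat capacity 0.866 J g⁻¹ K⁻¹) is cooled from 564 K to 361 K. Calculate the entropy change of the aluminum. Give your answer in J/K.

ΔS = ∫dQ_rev/T = m c ln(T₂/T₁) = 376 × 0.866 × ln(361/564) = -145 J/K.

ΔS = -145 J/K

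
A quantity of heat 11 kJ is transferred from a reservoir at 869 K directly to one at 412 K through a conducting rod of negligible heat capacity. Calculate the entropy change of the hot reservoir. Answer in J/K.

The hot reservoir loses heat Q, so ΔS_hot = −Q/T_H = −11000/869 = -12.7 J/K.

ΔS_hot = -12.7 J/K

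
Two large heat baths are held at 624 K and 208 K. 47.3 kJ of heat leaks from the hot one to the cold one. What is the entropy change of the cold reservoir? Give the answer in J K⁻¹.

The cold reservoir gains heat Q, so ΔS_cold = +Q/T_C = 47300/208 = 227 J/K.

ΔS_cold = 227 J/K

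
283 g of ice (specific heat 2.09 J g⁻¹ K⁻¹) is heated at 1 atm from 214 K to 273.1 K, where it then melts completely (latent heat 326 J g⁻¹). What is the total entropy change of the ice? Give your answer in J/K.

ΔS = 482 J/K

Warming step: ΔS₁ = m c ln(T_tr/T_i) = 283 × 2.09 × ln(273.1/214) = 144.2 J/K.
Phase change: ΔS₂ = +mL/T_tr = 283 × 326 / 273.1 = 337.8 J/K.
ΔS_total = (144.2) + (337.8) = 482 J/K.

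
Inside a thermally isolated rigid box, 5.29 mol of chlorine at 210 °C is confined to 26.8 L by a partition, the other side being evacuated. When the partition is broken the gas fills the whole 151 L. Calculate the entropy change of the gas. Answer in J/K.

ΔS_gas = 76 J/K

For an ideal gas in free expansion Q = 0 and W = 0, so T is unchanged.
Entropy is a state function; using a reversible isothermal path, ΔS_gas = nR ln(V₂/V₁) = 5.29 × 8.314 × ln(151/26.8) = 76 J/K.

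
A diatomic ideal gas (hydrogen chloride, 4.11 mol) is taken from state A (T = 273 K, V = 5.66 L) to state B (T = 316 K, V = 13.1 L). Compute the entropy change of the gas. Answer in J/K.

ΔS = 41.2 J/K

Entropy is a state function: ΔS = nC_V ln(T₂/T₁) + nR ln(V₂/V₁), with C_V = 5R/2 = 20.79 J mol⁻¹ K⁻¹ for a diatomic ideal gas.
ΔS = 4.11 × [20.79 × ln(316/273) + 8.314 × ln(13.1/5.66)] = 41.2 J/K.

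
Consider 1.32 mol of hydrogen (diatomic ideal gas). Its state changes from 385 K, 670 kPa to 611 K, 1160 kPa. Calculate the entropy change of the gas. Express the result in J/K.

ΔS = 11.7 J/K

ΔS = nC_p ln(T₂/T₁) − nR ln(P₂/P₁), with C_p = 7R/2 = 29.1 J mol⁻¹ K⁻¹ for a diatomic ideal gas.
ΔS = 1.32 × [29.1 × ln(611/385) − 8.314 × ln(1160/670)] = 11.7 J/K.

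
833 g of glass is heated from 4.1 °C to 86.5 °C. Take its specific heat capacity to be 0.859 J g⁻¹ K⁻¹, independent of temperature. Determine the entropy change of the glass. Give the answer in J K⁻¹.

ΔS = 186 J/K

In kelvin: T₁ = 277.25 K, T₂ = 359.65 K. ΔS = ∫dQ_rev/T = m c ln(T₂/T₁) = 833 × 0.859 × ln(359.65/277.25) = 186 J/K.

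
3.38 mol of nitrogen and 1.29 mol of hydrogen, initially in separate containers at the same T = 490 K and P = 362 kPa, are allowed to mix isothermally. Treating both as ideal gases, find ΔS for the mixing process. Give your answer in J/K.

ΔS_mix = 22.9 J/K

Mole fractions: x_A = 3.38/4.67 = 0.724, x_B = 0.276.
ΔS_mix = −R(n_A ln x_A + n_B ln x_B) = −8.314 × (3.38 ln 0.724 + 1.29 ln 0.276) = 22.9 J/K.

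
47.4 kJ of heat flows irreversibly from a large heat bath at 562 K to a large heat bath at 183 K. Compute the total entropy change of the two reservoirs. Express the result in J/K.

ΔS_hot = −Q/T_H = −47400/562 = -84.34 J/K and ΔS_cold = +Q/T_C = 47400/183 = 259 J/K.
ΔS_total = -84.34 + 259 = 175 J/K, positive as the second law requires.

ΔS_total = 175 J/K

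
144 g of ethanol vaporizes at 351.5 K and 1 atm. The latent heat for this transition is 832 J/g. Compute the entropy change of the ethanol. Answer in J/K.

Heat absorbed by the substance: Q = mL = 144 × 832 = 119808 J.
At constant T, ΔS = Q_rev/T = 119808 / 351.5 = 341 J/K.

ΔS = 341 J/K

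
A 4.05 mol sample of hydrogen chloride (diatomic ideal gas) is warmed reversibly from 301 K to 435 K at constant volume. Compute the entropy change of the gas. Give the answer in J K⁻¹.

At constant volume, ΔS = nC_V ln(T₂/T₁) with C_V = 5R/2 = 20.79 J mol⁻¹ K⁻¹.
ΔS = 4.05 × 20.79 × ln(435/301) = 31 J/K.

ΔS = 31 J/K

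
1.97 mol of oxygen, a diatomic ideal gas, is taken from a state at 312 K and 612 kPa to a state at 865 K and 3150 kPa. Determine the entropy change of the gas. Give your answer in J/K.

ΔS = nC_p ln(T₂/T₁) − nR ln(P₂/P₁), with C_p = 7R/2 = 29.1 J mol⁻¹ K⁻¹ for a diatomic ideal gas.
ΔS = 1.97 × [29.1 × ln(865/312) − 8.314 × ln(3150/612)] = 31.6 J/K.

ΔS = 31.6 J/K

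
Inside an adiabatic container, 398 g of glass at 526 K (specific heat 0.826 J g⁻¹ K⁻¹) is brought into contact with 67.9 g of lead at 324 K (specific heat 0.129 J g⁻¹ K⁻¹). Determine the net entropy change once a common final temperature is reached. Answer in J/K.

Energy balance: T_f = (m₁c₁T₁ + m₂c₂T₂)/(m₁c₁ + m₂c₂) = 520.76 K.
ΔS₁ = m₁c₁ ln(T_f/T₁) = 328.748 × ln(520.76/526) = -3.293 J/K.
ΔS₂ = m₂c₂ ln(T_f/T₂) = 8.7591 × ln(520.76/324) = 4.157 J/K.
ΔS_total = -3.293 + 4.157 = 0.864 J/K.

ΔS_total = 0.864 J/K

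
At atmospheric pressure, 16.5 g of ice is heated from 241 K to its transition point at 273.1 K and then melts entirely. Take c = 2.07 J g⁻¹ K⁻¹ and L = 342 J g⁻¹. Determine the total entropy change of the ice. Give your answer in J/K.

Warming step: ΔS₁ = m c ln(T_tr/T_i) = 16.5 × 2.07 × ln(273.1/241) = 4.271 J/K.
Phase change: ΔS₂ = +mL/T_tr = 16.5 × 342 / 273.1 = 20.66 J/K.
ΔS_total = (4.271) + (20.66) = 24.9 J/K.

ΔS = 24.9 J/K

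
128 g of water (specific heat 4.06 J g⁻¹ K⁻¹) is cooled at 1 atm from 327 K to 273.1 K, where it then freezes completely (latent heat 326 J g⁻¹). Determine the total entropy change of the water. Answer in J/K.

ΔS = -246 J/K

Cooling step: ΔS₁ = m c ln(T_tr/T_i) = 128 × 4.06 × ln(273.1/327) = -93.61 J/K.
Phase change: ΔS₂ = −mL/T_tr = −128 × 326 / 273.1 = -152.8 J/K.
ΔS_total = (-93.61) + (-152.8) = -246 J/K.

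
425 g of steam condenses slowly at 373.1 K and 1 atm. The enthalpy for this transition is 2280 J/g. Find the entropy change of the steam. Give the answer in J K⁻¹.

Heat released by the substance: Q = −mL = −425 × 2280 = −969000 J.
At constant T, ΔS = Q_rev/T = −969000 / 373.1 = -2600 J/K.

ΔS = -2600 J/K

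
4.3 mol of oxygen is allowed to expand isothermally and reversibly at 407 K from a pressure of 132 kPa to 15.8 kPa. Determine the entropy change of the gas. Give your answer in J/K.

ΔS_gas = 75.9 J/K

For an isothermal ideal gas ΔS_gas = nR ln(P₁/P₂) = 4.3 × 8.314 × ln(132/15.8) = 75.9 J/K.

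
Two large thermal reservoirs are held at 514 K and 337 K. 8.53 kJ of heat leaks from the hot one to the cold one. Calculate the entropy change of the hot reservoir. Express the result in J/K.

The hot reservoir loses heat Q, so ΔS_hot = −Q/T_H = −8530/514 = -16.6 J/K.

ΔS_hot = -16.6 J/K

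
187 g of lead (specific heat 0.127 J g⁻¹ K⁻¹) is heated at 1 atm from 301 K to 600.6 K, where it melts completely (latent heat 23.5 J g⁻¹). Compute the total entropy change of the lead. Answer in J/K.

ΔS = 23.7 J/K

Warming step: ΔS₁ = m c ln(T_tr/T_i) = 187 × 0.127 × ln(600.6/301) = 16.41 J/K.
Phase change: ΔS₂ = +mL/T_tr = 187 × 23.5 / 600.6 = 7.317 J/K.
ΔS_total = (16.41) + (7.317) = 23.7 J/K.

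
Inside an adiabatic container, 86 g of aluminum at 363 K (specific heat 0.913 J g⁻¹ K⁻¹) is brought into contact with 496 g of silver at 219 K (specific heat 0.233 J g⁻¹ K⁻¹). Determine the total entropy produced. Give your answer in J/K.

Energy balance: T_f = (m₁c₁T₁ + m₂c₂T₂)/(m₁c₁ + m₂c₂) = 277.26 K.
ΔS₁ = m₁c₁ ln(T_f/T₁) = 78.518 × ln(277.26/363) = -21.16 J/K.
ΔS₂ = m₂c₂ ln(T_f/T₂) = 115.568 × ln(277.26/219) = 27.26 J/K.
ΔS_total = -21.16 + 27.26 = 6.1 J/K.

ΔS_total = 6.1 J/K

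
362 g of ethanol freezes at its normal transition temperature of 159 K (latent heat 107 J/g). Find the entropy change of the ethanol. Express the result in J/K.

Heat released by the substance: Q = −mL = −362 × 107 = −38734 J.
At constant T, ΔS = Q_rev/T = −38734 / 159 = -244 J/K.

ΔS = -244 J/K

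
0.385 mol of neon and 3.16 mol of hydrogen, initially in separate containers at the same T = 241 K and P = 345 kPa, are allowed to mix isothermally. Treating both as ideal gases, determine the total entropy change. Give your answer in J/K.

ΔS_mix = 10.1 J/K

Mole fractions: x_A = 0.385/3.54 = 0.109, x_B = 0.891.
ΔS_mix = −R(n_A ln x_A + n_B ln x_B) = −8.314 × (0.385 ln 0.109 + 3.16 ln 0.891) = 10.1 J/K.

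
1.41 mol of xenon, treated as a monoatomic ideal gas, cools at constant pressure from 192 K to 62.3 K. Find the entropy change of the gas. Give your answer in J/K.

At constant pressure, ΔS = nC_p ln(T₂/T₁) with C_p = 5R/2 = 20.79 J mol⁻¹ K⁻¹.
ΔS = 1.41 × 20.79 × ln(62.3/192) = -33 J/K.

ΔS = -33 J/K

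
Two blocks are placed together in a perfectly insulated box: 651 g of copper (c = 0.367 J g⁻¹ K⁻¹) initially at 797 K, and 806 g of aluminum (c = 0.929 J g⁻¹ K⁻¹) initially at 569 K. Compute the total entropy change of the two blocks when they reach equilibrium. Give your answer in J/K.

ΔS_total = 10.9 J/K

Energy balance: T_f = (m₁c₁T₁ + m₂c₂T₂)/(m₁c₁ + m₂c₂) = 624.15 K.
ΔS₁ = m₁c₁ ln(T_f/T₁) = 238.917 × ln(624.15/797) = -58.41 J/K.
ΔS₂ = m₂c₂ ln(T_f/T₂) = 748.774 × ln(624.15/569) = 69.27 J/K.
ΔS_total = -58.41 + 69.27 = 10.9 J/K.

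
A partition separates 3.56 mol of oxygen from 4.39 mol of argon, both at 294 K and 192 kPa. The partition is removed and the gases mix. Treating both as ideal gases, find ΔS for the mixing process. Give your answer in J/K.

Mole fractions: x_A = 3.56/7.95 = 0.448, x_B = 0.552.
ΔS_mix = −R(n_A ln x_A + n_B ln x_B) = −8.314 × (3.56 ln 0.448 + 4.39 ln 0.552) = 45.5 J/K.

ΔS_mix = 45.5 J/K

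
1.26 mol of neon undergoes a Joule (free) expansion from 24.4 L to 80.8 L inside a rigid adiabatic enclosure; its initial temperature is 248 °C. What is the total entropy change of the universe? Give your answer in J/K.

No heat is exchanged and no work is done, so the ideal-gas temperature stays constant.
Entropy is a state function; using a reversible isothermal path, ΔS_gas = nR ln(V₂/V₁) = 1.26 × 8.314 × ln(80.8/24.4) = 12.5 J/K.
The insulated surroundings exchange no heat, so ΔS_surr = 0 and ΔS_universe = ΔS_gas.

ΔS_universe = 12.5 J/K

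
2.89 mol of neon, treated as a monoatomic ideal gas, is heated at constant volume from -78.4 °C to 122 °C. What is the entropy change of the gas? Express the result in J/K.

ΔS = 25.5 J/K

In kelvin: T₁ = 194.75 K, T₂ = 395.15 K. At constant volume, ΔS = nC_V ln(T₂/T₁) with C_V = 3R/2 = 12.47 J mol⁻¹ K⁻¹.
ΔS = 2.89 × 12.47 × ln(395.15/194.75) = 25.5 J/K.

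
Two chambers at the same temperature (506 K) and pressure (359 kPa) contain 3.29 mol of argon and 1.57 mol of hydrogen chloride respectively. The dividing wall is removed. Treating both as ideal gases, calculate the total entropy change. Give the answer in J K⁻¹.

ΔS_mix = 25.4 J/K

Mole fractions: x_A = 3.29/4.86 = 0.677, x_B = 0.323.
ΔS_mix = −R(n_A ln x_A + n_B ln x_B) = −8.314 × (3.29 ln 0.677 + 1.57 ln 0.323) = 25.4 J/K.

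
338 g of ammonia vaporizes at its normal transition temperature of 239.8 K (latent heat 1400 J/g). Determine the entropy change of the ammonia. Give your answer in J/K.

Heat absorbed by the substance: Q = mL = 338 × 1400 = 473200 J.
At constant T, ΔS = Q_rev/T = 473200 / 239.8 = 1970 J/K.

ΔS = 1970 J/K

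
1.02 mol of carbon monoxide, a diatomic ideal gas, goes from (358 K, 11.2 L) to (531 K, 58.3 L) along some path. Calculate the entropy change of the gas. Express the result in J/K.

Entropy is a state function: ΔS = nC_V ln(T₂/T₁) + nR ln(V₂/V₁), with C_V = 5R/2 = 20.79 J mol⁻¹ K⁻¹ for a diatomic ideal gas.
ΔS = 1.02 × [20.79 × ln(531/358) + 8.314 × ln(58.3/11.2)] = 22.3 J/K.

ΔS = 22.3 J/K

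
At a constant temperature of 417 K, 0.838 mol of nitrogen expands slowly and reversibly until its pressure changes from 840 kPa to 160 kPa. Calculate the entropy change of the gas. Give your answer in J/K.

ΔS_gas = 11.6 J/K

For an isothermal ideal gas ΔS_gas = nR ln(P₁/P₂) = 0.838 × 8.314 × ln(840/160) = 11.6 J/K.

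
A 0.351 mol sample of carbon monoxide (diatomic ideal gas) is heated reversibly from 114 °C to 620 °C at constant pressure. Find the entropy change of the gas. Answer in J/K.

In kelvin: T₁ = 387.15 K, T₂ = 893.15 K. At constant pressure, ΔS = nC_p ln(T₂/T₁) with C_p = 7R/2 = 29.1 J mol⁻¹ K⁻¹.
ΔS = 0.351 × 29.1 × ln(893.15/387.15) = 8.54 J/K.

ΔS = 8.54 J/K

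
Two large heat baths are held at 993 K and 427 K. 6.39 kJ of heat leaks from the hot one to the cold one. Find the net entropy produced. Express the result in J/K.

ΔS_hot = −Q/T_H = −6390/993 = -6.435 J/K and ΔS_cold = +Q/T_C = 6390/427 = 14.96 J/K.
ΔS_total = -6.435 + 14.96 = 8.53 J/K, positive as the second law requires.

ΔS_total = 8.53 J/K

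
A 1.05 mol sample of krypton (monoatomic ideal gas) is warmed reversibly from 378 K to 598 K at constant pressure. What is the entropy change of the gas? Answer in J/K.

ΔS = 10 J/K

At constant pressure, ΔS = nC_p ln(T₂/T₁) with C_p = 5R/2 = 20.79 J mol⁻¹ K⁻¹.
ΔS = 1.05 × 20.79 × ln(598/378) = 10 J/K.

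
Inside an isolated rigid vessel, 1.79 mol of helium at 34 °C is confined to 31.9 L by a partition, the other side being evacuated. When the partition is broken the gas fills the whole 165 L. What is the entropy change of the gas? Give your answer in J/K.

ΔS_gas = 24.5 J/K

For an ideal gas in free expansion Q = 0 and W = 0, so T is unchanged.
Entropy is a state function; using a reversible isothermal path, ΔS_gas = nR ln(V₂/V₁) = 1.79 × 8.314 × ln(165/31.9) = 24.5 J/K.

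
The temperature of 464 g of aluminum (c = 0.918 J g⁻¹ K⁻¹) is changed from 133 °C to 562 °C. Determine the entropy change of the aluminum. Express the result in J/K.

ΔS = 307 J/K

In kelvin: T₁ = 406.15 K, T₂ = 835.15 K. ΔS = ∫dQ_rev/T = m c ln(T₂/T₁) = 464 × 0.918 × ln(835.15/406.15) = 307 J/K.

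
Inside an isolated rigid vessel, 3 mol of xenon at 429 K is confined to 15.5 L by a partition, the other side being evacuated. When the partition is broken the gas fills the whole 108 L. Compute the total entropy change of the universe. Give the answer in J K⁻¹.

No heat is exchanged and no work is done, so the ideal-gas temperature stays constant.
Entropy is a state function; using a reversible isothermal path, ΔS_gas = nR ln(V₂/V₁) = 3 × 8.314 × ln(108/15.5) = 48.4 J/K.
The insulated surroundings exchange no heat, so ΔS_surr = 0 and ΔS_universe = ΔS_gas.

ΔS_universe = 48.4 J/K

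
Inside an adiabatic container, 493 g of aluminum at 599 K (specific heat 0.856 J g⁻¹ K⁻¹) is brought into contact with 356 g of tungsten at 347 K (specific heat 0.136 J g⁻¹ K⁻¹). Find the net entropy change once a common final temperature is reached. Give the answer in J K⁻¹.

ΔS_total = 5.61 J/K

Energy balance: T_f = (m₁c₁T₁ + m₂c₂T₂)/(m₁c₁ + m₂c₂) = 573.06 K.
ΔS₁ = m₁c₁ ln(T_f/T₁) = 422.008 × ln(573.06/599) = -18.68 J/K.
ΔS₂ = m₂c₂ ln(T_f/T₂) = 48.416 × ln(573.06/347) = 24.29 J/K.
ΔS_total = -18.68 + 24.29 = 5.61 J/K.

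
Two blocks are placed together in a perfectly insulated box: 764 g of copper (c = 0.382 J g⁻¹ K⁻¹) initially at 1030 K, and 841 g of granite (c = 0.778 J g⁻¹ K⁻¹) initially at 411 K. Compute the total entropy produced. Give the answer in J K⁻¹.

Energy balance: T_f = (m₁c₁T₁ + m₂c₂T₂)/(m₁c₁ + m₂c₂) = 601.94 K.
ΔS₁ = m₁c₁ ln(T_f/T₁) = 291.848 × ln(601.94/1030) = -156.8 J/K.
ΔS₂ = m₂c₂ ln(T_f/T₂) = 654.298 × ln(601.94/411) = 249.7 J/K.
ΔS_total = -156.8 + 249.7 = 92.9 J/K.

ΔS_total = 92.9 J/K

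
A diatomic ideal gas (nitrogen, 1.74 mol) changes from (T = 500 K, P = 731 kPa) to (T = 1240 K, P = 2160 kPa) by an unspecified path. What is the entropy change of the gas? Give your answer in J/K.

ΔS = nC_p ln(T₂/T₁) − nR ln(P₂/P₁), with C_p = 7R/2 = 29.1 J mol⁻¹ K⁻¹ for a diatomic ideal gas.
ΔS = 1.74 × [29.1 × ln(1240/500) − 8.314 × ln(2160/731)] = 30.3 J/K.

ΔS = 30.3 J/K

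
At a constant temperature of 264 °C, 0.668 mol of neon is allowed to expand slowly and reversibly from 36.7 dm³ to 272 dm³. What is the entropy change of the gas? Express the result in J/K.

For an isothermal ideal gas ΔS_gas = nR ln(V₂/V₁) = 0.668 × 8.314 × ln(272/36.7) = 11.1 J/K.

ΔS_gas = 11.1 J/K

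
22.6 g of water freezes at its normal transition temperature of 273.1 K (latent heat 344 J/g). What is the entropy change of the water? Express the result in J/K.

Heat released by the substance: Q = −mL = −22.6 × 344 = −7774.4 J.
At constant T, ΔS = Q_rev/T = −7774.4 / 273.1 = -28.5 J/K.

ΔS = -28.5 J/K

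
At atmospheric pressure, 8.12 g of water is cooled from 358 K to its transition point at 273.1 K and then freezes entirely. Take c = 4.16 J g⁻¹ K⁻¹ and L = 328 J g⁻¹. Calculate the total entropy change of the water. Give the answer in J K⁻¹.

ΔS = -18.9 J/K

Cooling step: ΔS₁ = m c ln(T_tr/T_i) = 8.12 × 4.16 × ln(273.1/358) = -9.144 J/K.
Phase change: ΔS₂ = −mL/T_tr = −8.12 × 328 / 273.1 = -9.752 J/K.
ΔS_total = (-9.144) + (-9.752) = -18.9 J/K.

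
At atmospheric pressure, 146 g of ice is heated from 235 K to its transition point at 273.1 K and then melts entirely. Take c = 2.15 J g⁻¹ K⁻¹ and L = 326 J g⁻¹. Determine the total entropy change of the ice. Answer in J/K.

ΔS = 221 J/K

Warming step: ΔS₁ = m c ln(T_tr/T_i) = 146 × 2.15 × ln(273.1/235) = 47.16 J/K.
Phase change: ΔS₂ = +mL/T_tr = 146 × 326 / 273.1 = 174.3 J/K.
ΔS_total = (47.16) + (174.3) = 221 J/K.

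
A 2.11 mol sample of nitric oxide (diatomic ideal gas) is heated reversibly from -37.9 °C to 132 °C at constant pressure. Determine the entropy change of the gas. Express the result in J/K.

In kelvin: T₁ = 235.25 K, T₂ = 405.15 K. At constant pressure, ΔS = nC_p ln(T₂/T₁) with C_p = 7R/2 = 29.1 J mol⁻¹ K⁻¹.
ΔS = 2.11 × 29.1 × ln(405.15/235.25) = 33.4 J/K.

ΔS = 33.4 J/K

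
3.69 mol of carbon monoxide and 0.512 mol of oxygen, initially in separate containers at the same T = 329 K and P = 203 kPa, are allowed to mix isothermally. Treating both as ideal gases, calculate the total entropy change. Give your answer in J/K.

ΔS_mix = 12.9 J/K

Mole fractions: x_A = 3.69/4.2 = 0.878, x_B = 0.122.
ΔS_mix = −R(n_A ln x_A + n_B ln x_B) = −8.314 × (3.69 ln 0.878 + 0.512 ln 0.122) = 12.9 J/K.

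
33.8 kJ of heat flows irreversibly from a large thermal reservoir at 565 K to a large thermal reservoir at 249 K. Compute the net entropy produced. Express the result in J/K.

ΔS_total = 75.9 J/K

ΔS_hot = −Q/T_H = −33800/565 = -59.82 J/K and ΔS_cold = +Q/T_C = 33800/249 = 135.7 J/K.
ΔS_total = -59.82 + 135.7 = 75.9 J/K, positive as the second law requires.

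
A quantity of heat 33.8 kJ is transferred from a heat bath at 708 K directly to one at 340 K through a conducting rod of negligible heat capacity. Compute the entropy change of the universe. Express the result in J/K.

ΔS_hot = −Q/T_H = −33800/708 = -47.74 J/K and ΔS_cold = +Q/T_C = 33800/340 = 99.41 J/K.
ΔS_total = -47.74 + 99.41 = 51.7 J/K, positive as the second law requires.

ΔS_total = 51.7 J/K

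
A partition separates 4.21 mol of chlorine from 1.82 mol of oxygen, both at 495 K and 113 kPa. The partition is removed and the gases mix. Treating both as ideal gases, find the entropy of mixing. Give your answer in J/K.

ΔS_mix = 30.7 J/K

Mole fractions: x_A = 4.21/6.03 = 0.698, x_B = 0.302.
ΔS_mix = −R(n_A ln x_A + n_B ln x_B) = −8.314 × (4.21 ln 0.698 + 1.82 ln 0.302) = 30.7 J/K.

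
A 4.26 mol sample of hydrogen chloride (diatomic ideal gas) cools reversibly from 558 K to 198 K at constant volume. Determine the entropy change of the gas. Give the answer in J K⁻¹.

ΔS = -91.7 J/K

At constant volume, ΔS = nC_V ln(T₂/T₁) with C_V = 5R/2 = 20.79 J mol⁻¹ K⁻¹.
ΔS = 4.26 × 20.79 × ln(198/558) = -91.7 J/K.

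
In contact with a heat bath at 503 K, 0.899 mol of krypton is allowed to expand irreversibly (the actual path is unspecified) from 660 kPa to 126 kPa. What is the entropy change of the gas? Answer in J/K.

ΔS_gas = 12.4 J/K

Entropy is a state function, so ΔS_gas depends only on the end states.
For an isothermal ideal gas ΔS_gas = nR ln(P₁/P₂) = 0.899 × 8.314 × ln(660/126) = 12.4 J/K.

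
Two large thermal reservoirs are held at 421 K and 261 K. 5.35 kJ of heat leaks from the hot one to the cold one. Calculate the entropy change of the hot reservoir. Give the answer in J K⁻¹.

The hot reservoir loses heat Q, so ΔS_hot = −Q/T_H = −5350/421 = -12.7 J/K.

ΔS_hot = -12.7 J/K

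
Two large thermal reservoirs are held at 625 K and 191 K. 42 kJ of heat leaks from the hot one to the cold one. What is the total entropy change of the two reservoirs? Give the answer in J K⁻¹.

ΔS_hot = −Q/T_H = −42000/625 = -67.2 J/K and ΔS_cold = +Q/T_C = 42000/191 = 219.9 J/K.
ΔS_total = -67.2 + 219.9 = 153 J/K, positive as the second law requires.

ΔS_total = 153 J/K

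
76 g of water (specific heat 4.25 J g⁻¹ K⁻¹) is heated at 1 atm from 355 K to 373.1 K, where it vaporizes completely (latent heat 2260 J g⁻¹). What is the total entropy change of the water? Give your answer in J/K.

ΔS = 476 J/K

Warming step: ΔS₁ = m c ln(T_tr/T_i) = 76 × 4.25 × ln(373.1/355) = 16.06 J/K.
Phase change: ΔS₂ = +mL/T_tr = 76 × 2260 / 373.1 = 460.4 J/K.
ΔS_total = (16.06) + (460.4) = 476 J/K.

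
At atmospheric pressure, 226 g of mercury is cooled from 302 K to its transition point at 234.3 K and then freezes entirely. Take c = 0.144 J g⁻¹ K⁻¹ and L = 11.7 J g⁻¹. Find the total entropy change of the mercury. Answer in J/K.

Cooling step: ΔS₁ = m c ln(T_tr/T_i) = 226 × 0.144 × ln(234.3/302) = -8.26 J/K.
Phase change: ΔS₂ = −mL/T_tr = −226 × 11.7 / 234.3 = -11.29 J/K.
ΔS_total = (-8.26) + (-11.29) = -19.5 J/K.

ΔS = -19.5 J/K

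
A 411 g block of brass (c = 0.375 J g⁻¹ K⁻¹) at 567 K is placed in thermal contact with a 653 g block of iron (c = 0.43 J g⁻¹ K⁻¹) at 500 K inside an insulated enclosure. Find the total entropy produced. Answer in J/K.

Energy balance: T_f = (m₁c₁T₁ + m₂c₂T₂)/(m₁c₁ + m₂c₂) = 523.74 K.
ΔS₁ = m₁c₁ ln(T_f/T₁) = 154.125 × ln(523.74/567) = -12.231 J/K.
ΔS₂ = m₂c₂ ln(T_f/T₂) = 280.79 × ln(523.74/500) = 13.027 J/K.
ΔS_total = -12.231 + 13.027 = 0.796 J/K.

ΔS_total = 0.796 J/K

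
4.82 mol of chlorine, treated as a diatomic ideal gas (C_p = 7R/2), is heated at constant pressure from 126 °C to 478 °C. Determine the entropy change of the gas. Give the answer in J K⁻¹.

In kelvin: T₁ = 399.15 K, T₂ = 751.15 K. At constant pressure, ΔS = nC_p ln(T₂/T₁) with C_p = 7R/2 = 29.1 J mol⁻¹ K⁻¹.
ΔS = 4.82 × 29.1 × ln(751.15/399.15) = 88.7 J/K.

ΔS = 88.7 J/K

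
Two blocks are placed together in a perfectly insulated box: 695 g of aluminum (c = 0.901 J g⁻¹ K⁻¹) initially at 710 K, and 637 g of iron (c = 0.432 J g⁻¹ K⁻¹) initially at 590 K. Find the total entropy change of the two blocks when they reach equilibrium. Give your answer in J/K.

ΔS_total = 3.2 J/K

Energy balance: T_f = (m₁c₁T₁ + m₂c₂T₂)/(m₁c₁ + m₂c₂) = 673.36 K.
ΔS₁ = m₁c₁ ln(T_f/T₁) = 626.195 × ln(673.36/710) = -33.17 J/K.
ΔS₂ = m₂c₂ ln(T_f/T₂) = 275.184 × ln(673.36/590) = 36.37 J/K.
ΔS_total = -33.17 + 36.37 = 3.2 J/K.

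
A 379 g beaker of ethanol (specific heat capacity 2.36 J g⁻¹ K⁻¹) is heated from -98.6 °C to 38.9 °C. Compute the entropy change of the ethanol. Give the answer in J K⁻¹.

In kelvin: T₁ = 174.55 K, T₂ = 312.05 K. ΔS = ∫dQ_rev/T = m c ln(T₂/T₁) = 379 × 2.36 × ln(312.05/174.55) = 520 J/K.

ΔS = 520 J/K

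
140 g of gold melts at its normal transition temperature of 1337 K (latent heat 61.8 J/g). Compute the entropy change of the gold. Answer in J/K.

Heat absorbed by the substance: Q = mL = 140 × 61.8 = 8652 J.
At constant T, ΔS = Q_rev/T = 8652 / 1337 = 6.47 J/K.

ΔS = 6.47 J/K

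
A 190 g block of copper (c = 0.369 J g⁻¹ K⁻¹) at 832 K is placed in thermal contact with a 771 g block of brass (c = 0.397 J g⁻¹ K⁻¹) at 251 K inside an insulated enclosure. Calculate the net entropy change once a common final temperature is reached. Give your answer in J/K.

Energy balance: T_f = (m₁c₁T₁ + m₂c₂T₂)/(m₁c₁ + m₂c₂) = 359.28 K.
ΔS₁ = m₁c₁ ln(T_f/T₁) = 70.11 × ln(359.28/832) = -58.87 J/K.
ΔS₂ = m₂c₂ ln(T_f/T₂) = 306.087 × ln(359.28/251) = 109.8 J/K.
ΔS_total = -58.87 + 109.8 = 50.9 J/K.

ΔS_total = 50.9 J/K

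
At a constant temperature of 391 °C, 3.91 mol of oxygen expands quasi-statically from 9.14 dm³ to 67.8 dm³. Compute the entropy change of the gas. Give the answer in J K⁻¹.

ΔS_gas = 65.1 J/K

For an isothermal ideal gas ΔS_gas = nR ln(V₂/V₁) = 3.91 × 8.314 × ln(67.8/9.14) = 65.1 J/K.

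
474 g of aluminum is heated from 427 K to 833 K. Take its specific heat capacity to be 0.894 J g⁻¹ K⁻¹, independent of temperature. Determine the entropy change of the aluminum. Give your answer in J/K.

ΔS = 283 J/K

ΔS = ∫dQ_rev/T = m c ln(T₂/T₁) = 474 × 0.894 × ln(833/427) = 283 J/K.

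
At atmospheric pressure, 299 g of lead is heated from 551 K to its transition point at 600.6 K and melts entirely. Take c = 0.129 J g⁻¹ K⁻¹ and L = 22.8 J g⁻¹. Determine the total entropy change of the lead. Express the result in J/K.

ΔS = 14.7 J/K

Warming step: ΔS₁ = m c ln(T_tr/T_i) = 299 × 0.129 × ln(600.6/551) = 3.325 J/K.
Phase change: ΔS₂ = +mL/T_tr = 299 × 22.8 / 600.6 = 11.35 J/K.
ΔS_total = (3.325) + (11.35) = 14.7 J/K.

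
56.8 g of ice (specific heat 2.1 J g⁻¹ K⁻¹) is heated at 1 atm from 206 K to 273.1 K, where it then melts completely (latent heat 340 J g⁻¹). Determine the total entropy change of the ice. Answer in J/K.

Warming step: ΔS₁ = m c ln(T_tr/T_i) = 56.8 × 2.1 × ln(273.1/206) = 33.63 J/K.
Phase change: ΔS₂ = +mL/T_tr = 56.8 × 340 / 273.1 = 70.71 J/K.
ΔS_total = (33.63) + (70.71) = 104 J/K.

ΔS = 104 J/K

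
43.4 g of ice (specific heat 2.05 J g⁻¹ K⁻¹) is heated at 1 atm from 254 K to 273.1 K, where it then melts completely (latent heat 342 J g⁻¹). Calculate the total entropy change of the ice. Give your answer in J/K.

ΔS = 60.8 J/K

Warming step: ΔS₁ = m c ln(T_tr/T_i) = 43.4 × 2.05 × ln(273.1/254) = 6.451 J/K.
Phase change: ΔS₂ = +mL/T_tr = 43.4 × 342 / 273.1 = 54.35 J/K.
ΔS_total = (6.451) + (54.35) = 60.8 J/K.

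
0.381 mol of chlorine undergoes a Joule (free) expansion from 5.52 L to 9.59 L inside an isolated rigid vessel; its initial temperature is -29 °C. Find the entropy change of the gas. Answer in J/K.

ΔS_gas = 1.75 J/K

No heat is exchanged and no work is done, so the ideal-gas temperature stays constant.
Entropy is a state function; using a reversible isothermal path, ΔS_gas = nR ln(V₂/V₁) = 0.381 × 8.314 × ln(9.59/5.52) = 1.75 J/K.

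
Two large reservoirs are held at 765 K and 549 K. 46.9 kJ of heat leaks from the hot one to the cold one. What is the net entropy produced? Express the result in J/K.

ΔS_total = 24.1 J/K

ΔS_hot = −Q/T_H = −46900/765 = -61.31 J/K and ΔS_cold = +Q/T_C = 46900/549 = 85.43 J/K.
ΔS_total = -61.31 + 85.43 = 24.1 J/K, positive as the second law requires.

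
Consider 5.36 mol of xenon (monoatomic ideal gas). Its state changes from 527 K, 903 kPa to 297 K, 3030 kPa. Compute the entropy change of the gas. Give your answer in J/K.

ΔS = -118 J/K

ΔS = nC_p ln(T₂/T₁) − nR ln(P₂/P₁), with C_p = 5R/2 = 20.79 J mol⁻¹ K⁻¹ for a monoatomic ideal gas.
ΔS = 5.36 × [20.79 × ln(297/527) − 8.314 × ln(3030/903)] = -118 J/K.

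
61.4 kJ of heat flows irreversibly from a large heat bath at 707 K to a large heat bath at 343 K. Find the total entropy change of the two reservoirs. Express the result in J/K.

ΔS_total = 92.2 J/K

ΔS_hot = −Q/T_H = −61400/707 = -86.85 J/K and ΔS_cold = +Q/T_C = 61400/343 = 179 J/K.
ΔS_total = -86.85 + 179 = 92.2 J/K, positive as the second law requires.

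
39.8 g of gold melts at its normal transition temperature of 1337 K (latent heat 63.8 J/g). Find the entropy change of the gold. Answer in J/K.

Heat absorbed by the substance: Q = mL = 39.8 × 63.8 = 2539.24 J.
At constant T, ΔS = Q_rev/T = 2539.24 / 1337 = 1.9 J/K.

ΔS = 1.9 J/K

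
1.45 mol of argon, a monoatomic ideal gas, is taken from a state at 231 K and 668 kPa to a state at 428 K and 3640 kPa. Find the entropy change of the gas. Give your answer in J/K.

ΔS = nC_p ln(T₂/T₁) − nR ln(P₂/P₁), with C_p = 5R/2 = 20.79 J mol⁻¹ K⁻¹ for a monoatomic ideal gas.
ΔS = 1.45 × [20.79 × ln(428/231) − 8.314 × ln(3640/668)] = -1.85 J/K.

ΔS = -1.85 J/K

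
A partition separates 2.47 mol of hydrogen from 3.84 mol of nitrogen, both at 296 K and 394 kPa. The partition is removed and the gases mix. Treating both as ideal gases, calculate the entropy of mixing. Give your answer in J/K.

Mole fractions: x_A = 2.47/6.31 = 0.391, x_B = 0.609.
ΔS_mix = −R(n_A ln x_A + n_B ln x_B) = −8.314 × (2.47 ln 0.391 + 3.84 ln 0.609) = 35.1 J/K.

ΔS_mix = 35.1 J/K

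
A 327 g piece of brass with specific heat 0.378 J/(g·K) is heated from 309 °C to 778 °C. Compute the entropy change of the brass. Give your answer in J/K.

ΔS = 73 J/K

In kelvin: T₁ = 582.15 K, T₂ = 1051.15 K. ΔS = ∫dQ_rev/T = m c ln(T₂/T₁) = 327 × 0.378 × ln(1051.15/582.15) = 73 J/K.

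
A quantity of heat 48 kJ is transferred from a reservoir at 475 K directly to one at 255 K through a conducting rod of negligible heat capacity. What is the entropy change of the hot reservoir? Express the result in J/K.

ΔS_hot = -101 J/K

The hot reservoir loses heat Q, so ΔS_hot = −Q/T_H = −48000/475 = -101 J/K.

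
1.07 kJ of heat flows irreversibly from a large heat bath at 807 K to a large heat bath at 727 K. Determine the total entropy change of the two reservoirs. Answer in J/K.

ΔS_hot = −Q/T_H = −1070/807 = -1.326 J/K and ΔS_cold = +Q/T_C = 1070/727 = 1.472 J/K.
ΔS_total = -1.326 + 1.472 = 0.146 J/K, positive as the second law requires.

ΔS_total = 0.146 J/K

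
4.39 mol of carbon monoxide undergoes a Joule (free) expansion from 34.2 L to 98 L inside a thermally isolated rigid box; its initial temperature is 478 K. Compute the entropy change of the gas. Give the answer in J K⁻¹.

For an ideal gas in free expansion Q = 0 and W = 0, so T is unchanged.
Entropy is a state function; using a reversible isothermal path, ΔS_gas = nR ln(V₂/V₁) = 4.39 × 8.314 × ln(98/34.2) = 38.4 J/K.

ΔS_gas = 38.4 J/K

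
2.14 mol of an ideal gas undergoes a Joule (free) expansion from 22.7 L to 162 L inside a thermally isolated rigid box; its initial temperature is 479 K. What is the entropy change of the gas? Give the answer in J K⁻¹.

ΔS_gas = 35 J/K

For an ideal gas in free expansion Q = 0 and W = 0, so T is unchanged.
Entropy is a state function; using a reversible isothermal path, ΔS_gas = nR ln(V₂/V₁) = 2.14 × 8.314 × ln(162/22.7) = 35 J/K.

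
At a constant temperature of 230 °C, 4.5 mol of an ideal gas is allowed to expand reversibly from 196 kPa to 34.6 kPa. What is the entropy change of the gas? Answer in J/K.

For an isothermal ideal gas ΔS_gas = nR ln(P₁/P₂) = 4.5 × 8.314 × ln(196/34.6) = 64.9 J/K.

ΔS_gas = 64.9 J/K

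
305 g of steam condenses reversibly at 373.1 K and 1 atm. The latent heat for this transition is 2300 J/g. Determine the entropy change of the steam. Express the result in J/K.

ΔS = -1880 J/K

Heat released by the substance: Q = −mL = −305 × 2300 = −701500 J.
At constant T, ΔS = Q_rev/T = −701500 / 373.1 = -1880 J/K.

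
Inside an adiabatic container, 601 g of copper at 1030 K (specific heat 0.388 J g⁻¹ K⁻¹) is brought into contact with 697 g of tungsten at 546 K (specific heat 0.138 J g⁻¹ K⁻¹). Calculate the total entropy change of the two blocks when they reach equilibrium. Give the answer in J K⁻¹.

Energy balance: T_f = (m₁c₁T₁ + m₂c₂T₂)/(m₁c₁ + m₂c₂) = 888.66 K.
ΔS₁ = m₁c₁ ln(T_f/T₁) = 233.188 × ln(888.66/1030) = -34.42 J/K.
ΔS₂ = m₂c₂ ln(T_f/T₂) = 96.186 × ln(888.66/546) = 46.85 J/K.
ΔS_total = -34.42 + 46.85 = 12.4 J/K.

ΔS_total = 12.4 J/K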